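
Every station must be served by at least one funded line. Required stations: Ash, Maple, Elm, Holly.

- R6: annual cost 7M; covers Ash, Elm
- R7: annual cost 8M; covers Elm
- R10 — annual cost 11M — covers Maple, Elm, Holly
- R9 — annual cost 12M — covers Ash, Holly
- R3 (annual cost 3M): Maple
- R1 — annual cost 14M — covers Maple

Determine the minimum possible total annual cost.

This is a weighted set-cover instance.
The greedy cost-per-new-station heuristic would pick R3, R6, and R10 for 21, but a cheaper cover exists.
Choose R6 and R10: together they cover Ash, Maple, Elm, Holly — every station.
Total annual cost: 7 + 11 = 18.
No cover costs less than 18.

18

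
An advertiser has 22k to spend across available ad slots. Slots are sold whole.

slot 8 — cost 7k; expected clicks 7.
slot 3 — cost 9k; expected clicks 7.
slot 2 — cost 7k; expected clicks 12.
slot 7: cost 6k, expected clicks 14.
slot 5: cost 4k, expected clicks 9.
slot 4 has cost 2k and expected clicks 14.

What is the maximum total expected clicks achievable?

49

Take slot 2, slot 7, slot 5, and slot 4: cost 7 + 6 + 4 + 2 = 19 ≤ 22, expected clicks 12 + 14 + 9 + 14 = 49.
No other feasible combination does better.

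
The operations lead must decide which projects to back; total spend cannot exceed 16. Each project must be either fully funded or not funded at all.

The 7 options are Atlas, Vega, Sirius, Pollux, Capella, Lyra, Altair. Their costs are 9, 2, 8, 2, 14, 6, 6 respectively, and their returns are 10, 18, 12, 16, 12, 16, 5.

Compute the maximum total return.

55

Allowing fractional choices, the relaxed optimum would be about 59.0, but projects are indivisible.
Vega + Pollux + Lyra + Altair: cost 2 + 2 + 6 + 6 = 16 ≤ 16, return 18 + 16 + 16 + 5 = 55.
Vega + Sirius + Pollux: cost 2 + 8 + 2 = 12 ≤ 16, return 18 + 12 + 16 = 46.
Vega + Pollux + Lyra: cost 2 + 2 + 6 = 10 ≤ 16, return 18 + 16 + 16 = 50.
Best is Vega, Pollux, Lyra, and Altair with total return 55.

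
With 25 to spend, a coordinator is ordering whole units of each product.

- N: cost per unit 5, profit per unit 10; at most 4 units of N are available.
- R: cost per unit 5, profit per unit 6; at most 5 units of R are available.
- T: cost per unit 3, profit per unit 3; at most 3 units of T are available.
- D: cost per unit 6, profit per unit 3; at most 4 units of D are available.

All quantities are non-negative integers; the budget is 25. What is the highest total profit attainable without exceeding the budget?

46

4×N and 1×T: cost 23 ≤ 25, profit 4·10 + 1·3 = 43.
4×N and 1×R: cost 25 ≤ 25, profit 4·10 + 1·6 = 46.
Best is 46.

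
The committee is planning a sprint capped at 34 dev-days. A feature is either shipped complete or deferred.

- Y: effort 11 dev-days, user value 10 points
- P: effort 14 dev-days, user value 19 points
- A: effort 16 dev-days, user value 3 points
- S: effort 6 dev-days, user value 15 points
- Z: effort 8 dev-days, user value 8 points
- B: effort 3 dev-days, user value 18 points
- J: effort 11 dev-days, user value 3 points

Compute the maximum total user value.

Treat it as a binary knapsack problem.
Allowing fractional choices, the relaxed optimum would be about 62.7, but features are indivisible.
Y + P + S + B: effort 11 + 14 + 6 + 3 = 34 ≤ 34, user value 10 + 19 + 15 + 18 = 62.
P + S + B + J: effort 14 + 6 + 3 + 11 = 34 ≤ 34, user value 19 + 15 + 18 + 3 = 55.
P + S + Z + B: effort 14 + 6 + 8 + 3 = 31 ≤ 34, user value 19 + 15 + 8 + 18 = 60.
Best is Y, P, S, and B with total user value 62.

62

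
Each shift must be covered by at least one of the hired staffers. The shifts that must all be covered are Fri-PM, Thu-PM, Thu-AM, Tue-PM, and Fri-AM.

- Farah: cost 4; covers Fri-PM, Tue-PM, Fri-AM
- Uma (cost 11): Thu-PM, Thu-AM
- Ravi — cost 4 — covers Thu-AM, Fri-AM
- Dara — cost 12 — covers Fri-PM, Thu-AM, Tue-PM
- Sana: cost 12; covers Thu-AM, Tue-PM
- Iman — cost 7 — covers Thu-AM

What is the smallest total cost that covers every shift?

15

This is a weighted set-cover instance.
The greedy cost-per-new-shift heuristic would pick Farah, Ravi, and Uma for 19, but a cheaper cover exists.
Choose Farah and Uma: together they cover Fri-PM, Thu-PM, Thu-AM, Tue-PM, Fri-AM — every shift.
Total cost: 4 + 11 = 15.
No cover costs less than 15.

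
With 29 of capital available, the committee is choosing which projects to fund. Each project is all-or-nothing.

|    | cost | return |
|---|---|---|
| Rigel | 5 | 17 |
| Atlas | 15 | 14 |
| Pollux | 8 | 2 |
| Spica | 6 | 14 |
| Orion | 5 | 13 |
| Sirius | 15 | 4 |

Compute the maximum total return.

46

Allowing fractional choices, the relaxed optimum would be about 56.1, but projects are indivisible.
Rigel + Spica + Orion: cost 5 + 6 + 5 = 16 ≤ 29, return 17 + 14 + 13 = 44.
Rigel + Pollux + Spica + Orion: cost 5 + 8 + 6 + 5 = 24 ≤ 29, return 17 + 2 + 14 + 13 = 46.
Rigel + Atlas + Spica: cost 5 + 15 + 6 = 26 ≤ 29, return 17 + 14 + 14 = 45.
Best is Rigel, Pollux, Spica, and Orion with total return 46.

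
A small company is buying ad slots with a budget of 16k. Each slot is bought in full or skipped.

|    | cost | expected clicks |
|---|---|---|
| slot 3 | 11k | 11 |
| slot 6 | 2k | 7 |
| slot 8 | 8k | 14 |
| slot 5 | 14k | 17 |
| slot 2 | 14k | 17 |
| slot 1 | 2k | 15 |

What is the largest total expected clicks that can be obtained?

slot 5 + slot 1: cost 14 + 2 = 16 ≤ 16, expected clicks 17 + 15 = 32.
slot 3 + slot 6 + slot 1: cost 11 + 2 + 2 = 15 ≤ 16, expected clicks 11 + 7 + 15 = 33.
slot 6 + slot 8 + slot 1: cost 2 + 8 + 2 = 12 ≤ 16, expected clicks 7 + 14 + 15 = 36.
Best is slot 6, slot 8, and slot 1 with total expected clicks 36.

36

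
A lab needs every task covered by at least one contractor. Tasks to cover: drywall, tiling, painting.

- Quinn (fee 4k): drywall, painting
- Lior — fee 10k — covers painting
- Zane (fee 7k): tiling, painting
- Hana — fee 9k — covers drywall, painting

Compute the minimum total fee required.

11

Choose Quinn and Zane: together they cover drywall, tiling, painting — every task.
Total fee: 4 + 7 = 11.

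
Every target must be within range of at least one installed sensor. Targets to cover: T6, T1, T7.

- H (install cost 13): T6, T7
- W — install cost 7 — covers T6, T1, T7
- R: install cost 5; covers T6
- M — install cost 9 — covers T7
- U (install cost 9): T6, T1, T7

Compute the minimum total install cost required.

7

This is a weighted set-cover instance.
W alone covers T6, T1, T7 — every target.
Total install cost: 7.
No cover costs less than 7.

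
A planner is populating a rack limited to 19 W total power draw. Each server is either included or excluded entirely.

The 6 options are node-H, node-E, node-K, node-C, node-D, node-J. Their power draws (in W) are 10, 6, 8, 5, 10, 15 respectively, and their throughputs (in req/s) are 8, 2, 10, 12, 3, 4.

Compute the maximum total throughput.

Allowing fractional choices, the relaxed optimum would be about 26.8, but servers are indivisible.
node-H + node-C: power draw 10 + 5 = 15 ≤ 19, throughput 8 + 12 = 20.
node-E + node-K + node-C: power draw 6 + 8 + 5 = 19 ≤ 19, throughput 2 + 10 + 12 = 24.
node-K + node-C: power draw 8 + 5 = 13 ≤ 19, throughput 10 + 12 = 22.
Best is node-E, node-K, and node-C with total throughput 24.

24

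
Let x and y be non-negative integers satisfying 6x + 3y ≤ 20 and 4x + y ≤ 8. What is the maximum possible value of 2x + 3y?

18

Relaxing integrality, the LP optimum is 20.00 at (x,y) = (0, 6.67), which is not an integer point.
(x,y)=(0,6): 6·0+3·6=18≤20, 4·0+1·6=6≤8, objective 18.
(x,y)=(0,5): 6·0+3·5=15≤20, 4·0+1·5=5≤8, objective 15.
The best lattice point is (0,6), giving 18.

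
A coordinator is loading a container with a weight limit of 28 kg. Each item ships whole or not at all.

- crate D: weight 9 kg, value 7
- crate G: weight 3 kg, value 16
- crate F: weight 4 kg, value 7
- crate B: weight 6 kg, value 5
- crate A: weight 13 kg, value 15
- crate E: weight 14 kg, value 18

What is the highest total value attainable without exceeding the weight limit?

Take crate G, crate F, crate B, and crate E: weight 3 + 4 + 6 + 14 = 27 ≤ 28, value 16 + 7 + 5 + 18 = 46.
No other feasible combination does better.

46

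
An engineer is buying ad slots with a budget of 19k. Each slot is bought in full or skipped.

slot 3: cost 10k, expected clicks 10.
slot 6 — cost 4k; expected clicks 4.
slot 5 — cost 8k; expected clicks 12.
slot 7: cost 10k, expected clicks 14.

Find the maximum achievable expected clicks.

Allowing fractional choices, the relaxed optimum would be about 27.0, but ad slots are indivisible.
slot 5 + slot 7: cost 8 + 10 = 18 ≤ 19, expected clicks 12 + 14 = 26.
slot 6 + slot 7: cost 4 + 10 = 14 ≤ 19, expected clicks 4 + 14 = 18.
slot 3 + slot 5: cost 10 + 8 = 18 ≤ 19, expected clicks 10 + 12 = 22.
Best is slot 5 and slot 7 with total expected clicks 26.

26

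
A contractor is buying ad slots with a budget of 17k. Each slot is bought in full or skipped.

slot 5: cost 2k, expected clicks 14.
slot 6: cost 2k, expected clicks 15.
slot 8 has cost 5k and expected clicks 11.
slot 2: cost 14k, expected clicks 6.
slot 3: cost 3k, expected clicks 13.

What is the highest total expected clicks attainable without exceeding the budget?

53

Allowing fractional choices, the relaxed optimum would be about 55.1, but ad slots are indivisible.
slot 5 + slot 6 + slot 3: cost 2 + 2 + 3 = 7 ≤ 17, expected clicks 14 + 15 + 13 = 42.
slot 5 + slot 6 + slot 8: cost 2 + 2 + 5 = 9 ≤ 17, expected clicks 14 + 15 + 11 = 40.
slot 5 + slot 6 + slot 8 + slot 3: cost 2 + 2 + 5 + 3 = 12 ≤ 17, expected clicks 14 + 15 + 11 + 13 = 53.
Best is slot 5, slot 6, slot 8, and slot 3 with total expected clicks 53.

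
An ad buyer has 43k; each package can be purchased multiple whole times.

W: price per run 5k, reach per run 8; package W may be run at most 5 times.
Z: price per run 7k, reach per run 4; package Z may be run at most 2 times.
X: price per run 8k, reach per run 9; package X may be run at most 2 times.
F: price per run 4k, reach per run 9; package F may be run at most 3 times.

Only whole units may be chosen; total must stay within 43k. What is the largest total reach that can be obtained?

Take 3×W, 2×X, and 3×F: price 43 ≤ 43, reach 3·8 + 2·9 + 3·9 = 69.
F has the best ratio (9/4) and is taken to its limit of 3; remaining capacity is filled optimally with the others.

69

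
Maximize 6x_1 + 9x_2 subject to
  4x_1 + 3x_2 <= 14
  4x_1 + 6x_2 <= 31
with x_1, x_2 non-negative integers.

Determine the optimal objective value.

The continuous relaxation peaks at (0, 4.67) with value 42.00; rounding to a feasible lattice point costs some objective.
(x_1,x_2)=(0,4): 4·0+3·4=12≤14, 4·0+6·4=24≤31, objective 36.
(x_1,x_2)=(1,3): 4·1+3·3=13≤14, 4·1+6·3=22≤31, objective 33.
(x_1,x_2)=(0,3): 4·0+3·3=9≤14, 4·0+6·3=18≤31, objective 27.
Maximum is 36 at (x_1,x_2)=(0,4).

36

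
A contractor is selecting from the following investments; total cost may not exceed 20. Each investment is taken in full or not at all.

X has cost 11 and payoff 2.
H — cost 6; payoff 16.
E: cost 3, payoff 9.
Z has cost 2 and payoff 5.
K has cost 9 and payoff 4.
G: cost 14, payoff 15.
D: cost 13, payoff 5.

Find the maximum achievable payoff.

34

Take H, E, Z, and K: cost 6 + 3 + 2 + 9 = 20 ≤ 20, payoff 16 + 9 + 5 + 4 = 34.
No other feasible combination does better.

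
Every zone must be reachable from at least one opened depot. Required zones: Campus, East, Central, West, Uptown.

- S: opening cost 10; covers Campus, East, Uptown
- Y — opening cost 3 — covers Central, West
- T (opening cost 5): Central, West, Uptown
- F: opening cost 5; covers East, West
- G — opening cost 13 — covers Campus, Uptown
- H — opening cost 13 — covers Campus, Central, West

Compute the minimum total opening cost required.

13

Choose S and Y: together they cover Campus, East, Central, West, Uptown — every zone.
Total opening cost: 10 + 3 = 13.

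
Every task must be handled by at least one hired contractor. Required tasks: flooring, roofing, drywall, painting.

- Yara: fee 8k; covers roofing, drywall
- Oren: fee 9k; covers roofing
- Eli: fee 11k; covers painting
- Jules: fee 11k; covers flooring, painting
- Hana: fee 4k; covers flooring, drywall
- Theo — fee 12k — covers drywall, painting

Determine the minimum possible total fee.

19

This is an integer covering problem.
The greedy cost-per-new-task heuristic would pick Hana, Yara, and Eli for 23, but a cheaper cover exists.
Choose Yara and Jules: together they cover flooring, roofing, drywall, painting — every task.
Total fee: 8 + 11 = 19.
No cover costs less than 19.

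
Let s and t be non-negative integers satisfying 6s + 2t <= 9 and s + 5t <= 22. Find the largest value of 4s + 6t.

24

(s,t)=(0,4) is feasible, giving 24.
(s,t)=(0,3) is feasible, giving 18.
The best lattice point is (0,4), giving 24.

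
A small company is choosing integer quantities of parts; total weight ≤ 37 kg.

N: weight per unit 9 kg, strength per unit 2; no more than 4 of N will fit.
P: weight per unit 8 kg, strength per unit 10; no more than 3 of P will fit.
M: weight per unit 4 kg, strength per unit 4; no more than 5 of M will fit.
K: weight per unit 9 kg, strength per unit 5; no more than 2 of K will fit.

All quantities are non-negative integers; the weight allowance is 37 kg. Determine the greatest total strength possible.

Take 3×P and 3×M: weight 36 ≤ 37, strength 3·10 + 3·4 = 42.
P has the best ratio (10/8) and is taken to its limit of 3; remaining capacity is filled optimally with the others.

42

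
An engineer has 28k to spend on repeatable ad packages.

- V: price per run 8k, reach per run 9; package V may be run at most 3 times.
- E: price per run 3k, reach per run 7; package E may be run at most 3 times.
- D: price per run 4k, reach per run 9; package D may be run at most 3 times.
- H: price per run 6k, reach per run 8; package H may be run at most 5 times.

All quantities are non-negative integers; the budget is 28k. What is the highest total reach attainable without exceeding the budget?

E has the best ratio (7/3); taking only E gives at most 3×7 = 21 (stopped by the supply cap of 3).
Mixing does better — 3×E, 3×D, and 1×H: price 27 ≤ 28, reach 3·7 + 3·9 + 1·8 = 56.

56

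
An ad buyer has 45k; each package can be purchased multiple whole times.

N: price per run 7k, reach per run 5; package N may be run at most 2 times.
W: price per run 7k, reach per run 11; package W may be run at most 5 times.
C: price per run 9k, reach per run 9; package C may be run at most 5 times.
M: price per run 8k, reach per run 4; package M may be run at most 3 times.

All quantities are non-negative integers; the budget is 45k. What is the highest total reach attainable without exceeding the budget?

Take 5×W and 1×C: price 44 ≤ 45, reach 5·11 + 1·9 = 64.
W has the best ratio (11/7) and is taken to its limit of 5; remaining capacity is filled optimally with the others.

64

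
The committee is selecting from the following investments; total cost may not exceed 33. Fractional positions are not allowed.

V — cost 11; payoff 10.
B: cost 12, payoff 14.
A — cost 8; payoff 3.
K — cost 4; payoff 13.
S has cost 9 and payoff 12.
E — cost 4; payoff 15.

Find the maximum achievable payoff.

54

Allowing fractional choices, the relaxed optimum would be about 57.6, but investments are indivisible.
V + K + S + E: cost 11 + 4 + 9 + 4 = 28 ≤ 33, payoff 10 + 13 + 12 + 15 = 50.
B + K + S + E: cost 12 + 4 + 9 + 4 = 29 ≤ 33, payoff 14 + 13 + 12 + 15 = 54.
V + B + K + E: cost 11 + 12 + 4 + 4 = 31 ≤ 33, payoff 10 + 14 + 13 + 15 = 52.
Best is B, K, S, and E with total payoff 54.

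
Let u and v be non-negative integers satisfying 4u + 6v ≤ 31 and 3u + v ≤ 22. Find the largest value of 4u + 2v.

28

Relaxing integrality, the LP optimum is 29.57 at (u,v) = (7.21, 0.357), which is not an integer point.
(u,v)=(7,0): 4·7+6·0=28≤31, 3·7+1·0=21≤22, objective 28.
(u,v)=(6,1): 4·6+6·1=30≤31, 3·6+1·1=19≤22, objective 26.
(u,v)=(6,0): 4·6+6·0=24≤31, 3·6+1·0=18≤22, objective 24.
No feasible integer point exceeds 28.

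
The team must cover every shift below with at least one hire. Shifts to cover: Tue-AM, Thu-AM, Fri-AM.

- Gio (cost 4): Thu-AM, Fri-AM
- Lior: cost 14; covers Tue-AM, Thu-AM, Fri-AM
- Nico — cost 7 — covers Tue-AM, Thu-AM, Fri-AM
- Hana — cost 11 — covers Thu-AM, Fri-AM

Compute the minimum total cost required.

The greedy cost-per-new-shift heuristic would pick Gio and Nico for 11, but a cheaper cover exists.
Nico alone covers Tue-AM, Thu-AM, Fri-AM — every shift.
Total cost: 7.
No cover costs less than 7.

7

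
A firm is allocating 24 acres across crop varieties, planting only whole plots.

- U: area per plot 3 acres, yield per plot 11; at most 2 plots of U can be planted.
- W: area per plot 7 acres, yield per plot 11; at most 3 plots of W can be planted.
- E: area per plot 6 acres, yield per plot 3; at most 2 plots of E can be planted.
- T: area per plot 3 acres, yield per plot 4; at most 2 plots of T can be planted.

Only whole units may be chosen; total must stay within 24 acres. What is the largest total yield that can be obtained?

48

This is a bounded integer knapsack.
1×U and 3×W: area 24 ≤ 24, yield 1·11 + 3·11 = 44.
2×U, 2×W, and 1×T: area 23 ≤ 24, yield 2·11 + 2·11 + 1·4 = 48.
Best is 48.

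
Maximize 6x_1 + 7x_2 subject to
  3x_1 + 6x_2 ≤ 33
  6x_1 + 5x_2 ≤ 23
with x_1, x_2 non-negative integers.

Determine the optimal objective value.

(x_1,x_2)=(0,4): 3·0+6·4=24≤33, 6·0+5·4=20≤23, objective 28.
(x_1,x_2)=(1,3): 3·1+6·3=21≤33, 6·1+5·3=21≤23, objective 27.
The best lattice point is (0,4), giving 28.

28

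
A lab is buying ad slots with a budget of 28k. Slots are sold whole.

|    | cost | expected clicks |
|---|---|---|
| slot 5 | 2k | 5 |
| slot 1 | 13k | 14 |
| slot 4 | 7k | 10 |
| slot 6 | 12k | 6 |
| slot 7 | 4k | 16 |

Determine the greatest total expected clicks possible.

slot 5 + slot 1 + slot 4 + slot 7: cost 2 + 13 + 7 + 4 = 26 ≤ 28, expected clicks 5 + 14 + 10 + 16 = 45.
slot 1 + slot 4 + slot 7: cost 13 + 7 + 4 = 24 ≤ 28, expected clicks 14 + 10 + 16 = 40.
slot 5 + slot 4 + slot 6 + slot 7: cost 2 + 7 + 12 + 4 = 25 ≤ 28, expected clicks 5 + 10 + 6 + 16 = 37.
Best is slot 5, slot 1, slot 4, and slot 7 with total expected clicks 45.

45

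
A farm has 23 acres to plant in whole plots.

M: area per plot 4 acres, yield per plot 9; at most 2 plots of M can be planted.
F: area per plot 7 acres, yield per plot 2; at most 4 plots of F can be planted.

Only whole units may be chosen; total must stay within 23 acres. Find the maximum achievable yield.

M has the best ratio (9/4); taking only M gives at most 2×9 = 18 (stopped by the supply cap of 2).
Mixing does better — 2×M and 2×F: area 22 ≤ 23, yield 2·9 + 2·2 = 22.

22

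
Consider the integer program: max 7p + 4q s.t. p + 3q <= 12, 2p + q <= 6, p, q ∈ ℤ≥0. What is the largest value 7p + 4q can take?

Relaxing integrality, the LP optimum is 22.80 at (p,q) = (1.2, 3.6), which is not an integer point.
(p,q)=(2,2): 1·2+3·2=8≤12, 2·2+1·2=6≤6, objective 22.
(p,q)=(1,3): 1·1+3·3=10≤12, 2·1+1·3=5≤6, objective 19.
(p,q)=(2,1): 1·2+3·1=5≤12, 2·2+1·1=5≤6, objective 18.
(p,q)=(0,4): 1·0+3·4=12≤12, 2·0+1·4=4≤6, objective 16.
The best lattice point is (2,2), giving 22.

22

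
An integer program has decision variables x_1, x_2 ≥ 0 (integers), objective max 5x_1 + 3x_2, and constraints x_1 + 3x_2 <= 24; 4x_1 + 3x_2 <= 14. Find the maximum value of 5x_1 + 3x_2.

16

Relaxing integrality, the LP optimum is 17.50 at (x_1,x_2) = (3.5, 0), which is not an integer point.
(x_1,x_2)=(2,2): 1·2+3·2=8≤24, 4·2+3·2=14≤14, objective 16.
(x_1,x_2)=(3,0): 1·3+3·0=3≤24, 4·3+3·0=12≤14, objective 15.
(x_1,x_2)=(1,3): 1·1+3·3=10≤24, 4·1+3·3=13≤14, objective 14.
(x_1,x_2)=(2,1): 1·2+3·1=5≤24, 4·2+3·1=11≤14, objective 13.
No feasible integer point exceeds 16.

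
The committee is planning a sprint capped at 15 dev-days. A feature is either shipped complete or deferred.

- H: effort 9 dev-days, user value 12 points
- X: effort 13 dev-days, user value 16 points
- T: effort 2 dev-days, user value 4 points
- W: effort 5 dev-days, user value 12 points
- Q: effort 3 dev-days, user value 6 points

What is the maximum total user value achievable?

T + W + Q: effort 2 + 5 + 3 = 10 ≤ 15, user value 4 + 12 + 6 = 22.
H + W: effort 9 + 5 = 14 ≤ 15, user value 12 + 12 = 24.
Best is H and W with total user value 24.

24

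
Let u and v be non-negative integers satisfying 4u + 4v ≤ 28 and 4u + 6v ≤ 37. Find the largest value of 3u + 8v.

(u,v)=(0,6): 4·0+4·6=24≤28, 4·0+6·6=36≤37, objective 48.
(u,v)=(1,5): 4·1+4·5=24≤28, 4·1+6·5=34≤37, objective 43.
(u,v)=(0,5): 4·0+4·5=20≤28, 4·0+6·5=30≤37, objective 40.
No feasible integer point exceeds 48.

48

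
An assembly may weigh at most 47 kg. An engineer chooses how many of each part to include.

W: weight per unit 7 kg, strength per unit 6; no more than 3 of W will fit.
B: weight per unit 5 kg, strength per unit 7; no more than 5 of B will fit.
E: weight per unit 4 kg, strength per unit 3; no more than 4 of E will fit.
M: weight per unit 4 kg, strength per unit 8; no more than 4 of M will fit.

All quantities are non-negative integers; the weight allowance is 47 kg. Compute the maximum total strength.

This is a bounded integer knapsack.
M has the best ratio (8/4); taking only M gives at most 4×8 = 32 (stopped by the supply cap of 4).
Mixing does better — 5×B, 1×E, and 4×M: weight 45 ≤ 47, strength 5·7 + 1·3 + 4·8 = 70.

70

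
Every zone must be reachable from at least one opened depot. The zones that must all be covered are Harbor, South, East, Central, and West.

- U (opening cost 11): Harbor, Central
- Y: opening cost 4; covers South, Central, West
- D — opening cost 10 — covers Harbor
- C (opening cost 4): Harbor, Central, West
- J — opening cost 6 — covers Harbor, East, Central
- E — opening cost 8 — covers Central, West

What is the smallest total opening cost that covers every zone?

Choose Y and J: together they cover Harbor, South, East, Central, West — every zone.
Total opening cost: 4 + 6 = 10.

10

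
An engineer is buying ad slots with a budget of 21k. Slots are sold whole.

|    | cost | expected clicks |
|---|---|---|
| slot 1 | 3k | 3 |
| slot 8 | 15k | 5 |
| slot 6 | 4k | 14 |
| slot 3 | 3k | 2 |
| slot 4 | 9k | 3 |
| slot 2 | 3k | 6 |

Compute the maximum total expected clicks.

slot 6 + slot 3 + slot 4 + slot 2: cost 4 + 3 + 9 + 3 = 19 ≤ 21, expected clicks 14 + 2 + 3 + 6 = 25.
slot 1 + slot 6 + slot 3 + slot 2: cost 3 + 4 + 3 + 3 = 13 ≤ 21, expected clicks 3 + 14 + 2 + 6 = 25.
slot 1 + slot 6 + slot 4 + slot 2: cost 3 + 4 + 9 + 3 = 19 ≤ 21, expected clicks 3 + 14 + 3 + 6 = 26.
Best is slot 1, slot 6, slot 4, and slot 2 with total expected clicks 26.

26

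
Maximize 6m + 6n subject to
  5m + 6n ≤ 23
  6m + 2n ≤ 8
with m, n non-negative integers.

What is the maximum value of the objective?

18

Relaxing integrality, the LP optimum is 23.08 at (m,n) = (0.0769, 3.77), which is not an integer point.
(m,n)=(0,3): 5·0+6·3=18≤23, 6·0+2·3=6≤8, objective 18.
(m,n)=(0,2): 5·0+6·2=12≤23, 6·0+2·2=4≤8, objective 12.
The best lattice point is (0,3), giving 18.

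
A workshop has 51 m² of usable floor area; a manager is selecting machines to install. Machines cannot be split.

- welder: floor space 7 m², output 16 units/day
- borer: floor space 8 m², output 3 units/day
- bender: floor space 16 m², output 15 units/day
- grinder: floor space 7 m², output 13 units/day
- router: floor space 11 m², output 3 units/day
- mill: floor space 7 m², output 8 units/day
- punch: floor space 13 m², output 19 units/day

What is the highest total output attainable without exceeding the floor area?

71

Allowing fractional choices, the relaxed optimum would be about 71.4, but machines are indivisible.
welder + bender + grinder + punch: floor space 7 + 16 + 7 + 13 = 43 ≤ 51, output 16 + 15 + 13 + 19 = 63.
welder + bender + grinder + mill + punch: floor space 7 + 16 + 7 + 7 + 13 = 50 ≤ 51, output 16 + 15 + 13 + 8 + 19 = 71.
welder + borer + bender + grinder + punch: floor space 7 + 8 + 16 + 7 + 13 = 51 ≤ 51, output 16 + 3 + 15 + 13 + 19 = 66.
Best is welder, bender, grinder, mill, and punch with total output 71.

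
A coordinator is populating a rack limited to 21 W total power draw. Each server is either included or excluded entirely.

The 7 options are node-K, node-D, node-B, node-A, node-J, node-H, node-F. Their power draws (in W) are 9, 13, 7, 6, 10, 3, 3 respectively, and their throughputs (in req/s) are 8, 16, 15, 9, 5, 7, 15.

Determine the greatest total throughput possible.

This is a 0-1 knapsack instance.
Allowing fractional choices, the relaxed optimum would be about 48.5, but servers are indivisible.
node-K + node-A + node-H + node-F: power draw 9 + 6 + 3 + 3 = 21 ≤ 21, throughput 8 + 9 + 7 + 15 = 39.
node-B + node-A + node-F: power draw 7 + 6 + 3 = 16 ≤ 21, throughput 15 + 9 + 15 = 39.
node-B + node-A + node-H + node-F: power draw 7 + 6 + 3 + 3 = 19 ≤ 21, throughput 15 + 9 + 7 + 15 = 46.
Best is node-B, node-A, node-H, and node-F with total throughput 46.

46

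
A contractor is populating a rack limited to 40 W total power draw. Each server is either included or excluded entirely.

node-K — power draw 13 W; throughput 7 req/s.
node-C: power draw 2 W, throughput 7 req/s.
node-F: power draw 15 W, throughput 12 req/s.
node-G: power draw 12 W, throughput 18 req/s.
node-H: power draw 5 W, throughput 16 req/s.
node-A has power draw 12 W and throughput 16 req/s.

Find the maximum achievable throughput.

57

Allowing fractional choices, the relaxed optimum would be about 64.2, but servers are indivisible.
node-C + node-F + node-G + node-H: power draw 2 + 15 + 12 + 5 = 34 ≤ 40, throughput 7 + 12 + 18 + 16 = 53.
node-C + node-F + node-H + node-A: power draw 2 + 15 + 5 + 12 = 34 ≤ 40, throughput 7 + 12 + 16 + 16 = 51.
node-C + node-G + node-H + node-A: power draw 2 + 12 + 5 + 12 = 31 ≤ 40, throughput 7 + 18 + 16 + 16 = 57.
Best is node-C, node-G, node-H, and node-A with total throughput 57.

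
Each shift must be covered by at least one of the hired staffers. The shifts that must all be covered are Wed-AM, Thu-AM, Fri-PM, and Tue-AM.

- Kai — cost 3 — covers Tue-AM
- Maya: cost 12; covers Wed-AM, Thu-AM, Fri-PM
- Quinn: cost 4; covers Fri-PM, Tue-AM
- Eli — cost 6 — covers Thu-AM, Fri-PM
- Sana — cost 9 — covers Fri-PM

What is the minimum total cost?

15

Choose Kai and Maya: together they cover Wed-AM, Thu-AM, Fri-PM, Tue-AM — every shift.
Total cost: 3 + 12 = 15.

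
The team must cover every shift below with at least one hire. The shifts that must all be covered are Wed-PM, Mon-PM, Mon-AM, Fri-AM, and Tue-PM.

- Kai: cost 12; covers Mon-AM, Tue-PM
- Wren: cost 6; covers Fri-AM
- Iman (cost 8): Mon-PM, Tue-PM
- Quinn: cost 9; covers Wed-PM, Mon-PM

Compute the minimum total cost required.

27

The greedy cost-per-new-shift heuristic would pick Iman, Wren, Quinn, and Kai for 35, but a cheaper cover exists.
Choose Kai, Wren, and Quinn: together they cover Wed-PM, Mon-PM, Mon-AM, Fri-AM, Tue-PM — every shift.
Total cost: 12 + 6 + 9 = 27.
No cover costs less than 27.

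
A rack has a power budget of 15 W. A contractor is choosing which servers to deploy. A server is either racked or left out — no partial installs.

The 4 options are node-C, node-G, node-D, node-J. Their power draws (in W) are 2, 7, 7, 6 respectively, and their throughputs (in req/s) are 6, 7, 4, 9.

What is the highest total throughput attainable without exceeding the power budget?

22

Take node-C, node-G, and node-J: power draw 2 + 7 + 6 = 15 ≤ 15, throughput 6 + 7 + 9 = 22.
No other feasible combination does better.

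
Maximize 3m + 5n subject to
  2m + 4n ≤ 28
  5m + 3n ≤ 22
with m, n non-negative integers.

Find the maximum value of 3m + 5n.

35

(m,n)=(0,7): 2·0+4·7=28≤28, 5·0+3·7=21≤22, objective 35.
(m,n)=(0,6): 2·0+4·6=24≤28, 5·0+3·6=18≤22, objective 30.
(m,n)=(1,5): 2·1+4·5=22≤28, 5·1+3·5=20≤22, objective 28.
No feasible integer point exceeds 35.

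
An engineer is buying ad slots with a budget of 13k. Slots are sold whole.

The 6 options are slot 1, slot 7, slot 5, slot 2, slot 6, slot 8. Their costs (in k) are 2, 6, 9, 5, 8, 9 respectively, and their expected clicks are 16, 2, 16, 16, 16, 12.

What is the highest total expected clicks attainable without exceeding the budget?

34

This is an integer program with binary decision variables.
Allowing fractional choices, the relaxed optimum would be about 44.0, but ad slots are indivisible.
slot 1 + slot 2: cost 2 + 5 = 7 ≤ 13, expected clicks 16 + 16 = 32.
slot 1 + slot 7 + slot 2: cost 2 + 6 + 5 = 13 ≤ 13, expected clicks 16 + 2 + 16 = 34.
slot 1 + slot 6: cost 2 + 8 = 10 ≤ 13, expected clicks 16 + 16 = 32.
Best is slot 1, slot 7, and slot 2 with total expected clicks 34.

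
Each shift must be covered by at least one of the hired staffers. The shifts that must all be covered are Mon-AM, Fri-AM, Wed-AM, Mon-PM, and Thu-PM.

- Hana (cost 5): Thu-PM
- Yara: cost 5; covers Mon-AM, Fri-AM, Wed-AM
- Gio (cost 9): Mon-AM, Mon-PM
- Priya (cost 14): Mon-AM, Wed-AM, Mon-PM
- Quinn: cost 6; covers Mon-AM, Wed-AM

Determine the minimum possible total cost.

19

Choose Hana, Yara, and Gio: together they cover Mon-AM, Fri-AM, Wed-AM, Mon-PM, Thu-PM — every shift.
Total cost: 5 + 5 + 9 = 19.
No cover costs less than 19.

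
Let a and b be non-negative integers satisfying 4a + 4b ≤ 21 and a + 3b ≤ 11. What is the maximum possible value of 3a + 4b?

18

Relaxing integrality, the LP optimum is 18.62 at (a,b) = (2.38, 2.88), which is not an integer point.
(a,b)=(2,3): 4·2+4·3=20≤21, 1·2+3·3=11≤11, objective 18.
(a,b)=(3,2): 4·3+4·2=20≤21, 1·3+3·2=9≤11, objective 17.
No feasible integer point exceeds 18.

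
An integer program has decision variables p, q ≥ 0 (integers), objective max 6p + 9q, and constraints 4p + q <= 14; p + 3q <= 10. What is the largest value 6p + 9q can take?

36

The continuous relaxation peaks at (2.91, 2.36) with value 38.73; rounding to a feasible lattice point costs some objective.
(p,q)=(3,2): 4·3+1·2=14≤14, 1·3+3·2=9≤10, objective 36.
(p,q)=(1,3): 4·1+1·3=7≤14, 1·1+3·3=10≤10, objective 33.
(p,q)=(2,2): 4·2+1·2=10≤14, 1·2+3·2=8≤10, objective 30.
Maximum is 36 at (p,q)=(3,2).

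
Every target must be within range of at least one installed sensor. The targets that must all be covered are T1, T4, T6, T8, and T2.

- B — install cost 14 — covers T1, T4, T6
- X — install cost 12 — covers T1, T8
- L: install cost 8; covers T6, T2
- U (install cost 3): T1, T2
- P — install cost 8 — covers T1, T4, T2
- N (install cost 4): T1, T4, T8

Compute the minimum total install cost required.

The greedy cost-per-new-target heuristic would pick N, U, and L for 15, but a cheaper cover exists.
Choose L and N: together they cover T1, T4, T6, T8, T2 — every target.
Total install cost: 8 + 4 = 12.
No cover costs less than 12.

12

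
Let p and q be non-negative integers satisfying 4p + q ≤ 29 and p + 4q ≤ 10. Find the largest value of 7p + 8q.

The continuous relaxation peaks at (7.07, 0.733) with value 55.33; rounding to a feasible lattice point costs some objective.
(p,q)=(6,1) is feasible, giving 50.
(p,q)=(7,0) is feasible, giving 49.
The best lattice point is (6,1), giving 50.

50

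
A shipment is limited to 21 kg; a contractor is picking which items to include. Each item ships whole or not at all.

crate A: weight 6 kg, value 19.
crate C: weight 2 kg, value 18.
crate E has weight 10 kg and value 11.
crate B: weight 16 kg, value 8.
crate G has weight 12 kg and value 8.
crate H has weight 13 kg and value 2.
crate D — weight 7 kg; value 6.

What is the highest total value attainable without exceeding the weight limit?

48

Treat it as a binary knapsack problem.
crate A + crate C + crate E: weight 6 + 2 + 10 = 18 ≤ 21, value 19 + 18 + 11 = 48.
crate A + crate C + crate G: weight 6 + 2 + 12 = 20 ≤ 21, value 19 + 18 + 8 = 45.
Best is crate A, crate C, and crate E with total value 48.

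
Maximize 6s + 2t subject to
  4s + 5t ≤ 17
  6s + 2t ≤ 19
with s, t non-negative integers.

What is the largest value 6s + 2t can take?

18

Relaxing integrality, the LP optimum is 19.00 at (s,t) = (3.17, 0), which is not an integer point.
(s,t)=(3,0): 4·3+5·0=12≤17, 6·3+2·0=18≤19, objective 18.
(s,t)=(2,1): 4·2+5·1=13≤17, 6·2+2·1=14≤19, objective 14.
(s,t)=(2,0): 4·2+5·0=8≤17, 6·2+2·0=12≤19, objective 12.
Maximum is 18 at (s,t)=(3,0).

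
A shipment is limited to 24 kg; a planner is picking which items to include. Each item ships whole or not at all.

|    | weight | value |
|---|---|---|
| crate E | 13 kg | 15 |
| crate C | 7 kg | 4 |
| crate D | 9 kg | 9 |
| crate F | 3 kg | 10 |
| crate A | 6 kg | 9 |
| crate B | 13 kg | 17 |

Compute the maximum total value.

Allowing fractional choices, the relaxed optimum would be about 38.3, but items are indivisible.
crate E + crate F + crate A: weight 13 + 3 + 6 = 22 ≤ 24, value 15 + 10 + 9 = 34.
crate C + crate F + crate B: weight 7 + 3 + 13 = 23 ≤ 24, value 4 + 10 + 17 = 31.
crate F + crate A + crate B: weight 3 + 6 + 13 = 22 ≤ 24, value 10 + 9 + 17 = 36.
Best is crate F, crate A, and crate B with total value 36.

36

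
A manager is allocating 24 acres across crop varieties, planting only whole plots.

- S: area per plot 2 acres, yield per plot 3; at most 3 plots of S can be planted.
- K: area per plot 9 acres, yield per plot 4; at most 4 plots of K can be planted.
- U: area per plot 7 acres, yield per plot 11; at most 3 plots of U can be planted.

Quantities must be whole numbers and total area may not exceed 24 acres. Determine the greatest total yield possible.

36

U has the best ratio (11/7); taking only U gives at most 3×11 = 33 (stopped by the area limit).
Mixing does better — 1×S and 3×U: area 23 ≤ 24, yield 1·3 + 3·11 = 36.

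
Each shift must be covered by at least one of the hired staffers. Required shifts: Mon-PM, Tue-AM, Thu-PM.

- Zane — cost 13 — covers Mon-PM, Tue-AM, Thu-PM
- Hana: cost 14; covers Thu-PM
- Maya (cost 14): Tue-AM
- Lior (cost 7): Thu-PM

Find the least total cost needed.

Zane alone covers Mon-PM, Tue-AM, Thu-PM — every shift.
Total cost: 13.
No cover costs less than 13.

13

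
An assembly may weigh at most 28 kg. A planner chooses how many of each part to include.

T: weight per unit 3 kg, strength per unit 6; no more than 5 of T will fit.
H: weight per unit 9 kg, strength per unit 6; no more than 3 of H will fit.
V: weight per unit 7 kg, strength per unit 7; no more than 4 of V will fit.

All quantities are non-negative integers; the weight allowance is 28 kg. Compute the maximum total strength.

This is a bounded integer knapsack.
4×T and 2×V: weight 26 ≤ 28, strength 4·6 + 2·7 = 38.
4×T, 1×H, and 1×V: weight 28 ≤ 28, strength 4·6 + 1·6 + 1·7 = 37.
Best is 38.

38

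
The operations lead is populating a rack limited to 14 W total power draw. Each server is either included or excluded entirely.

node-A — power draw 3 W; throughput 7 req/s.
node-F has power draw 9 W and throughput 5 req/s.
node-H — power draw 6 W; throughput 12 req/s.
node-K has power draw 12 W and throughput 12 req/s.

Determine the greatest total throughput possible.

This is an integer program with binary decision variables.
Allowing fractional choices, the relaxed optimum would be about 24.0, but servers are indivisible.
node-H: power draw 6 ≤ 14, throughput 12.
node-A + node-H: power draw 3 + 6 = 9 ≤ 14, throughput 7 + 12 = 19.
Best is node-A and node-H with total throughput 19.

19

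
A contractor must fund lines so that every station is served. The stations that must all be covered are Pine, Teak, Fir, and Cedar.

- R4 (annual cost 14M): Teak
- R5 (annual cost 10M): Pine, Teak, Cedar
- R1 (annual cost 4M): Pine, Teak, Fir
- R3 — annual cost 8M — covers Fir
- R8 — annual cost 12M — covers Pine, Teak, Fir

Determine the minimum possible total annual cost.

14

Choose R5 and R1: together they cover Pine, Teak, Fir, Cedar — every station.
Total annual cost: 10 + 4 = 14.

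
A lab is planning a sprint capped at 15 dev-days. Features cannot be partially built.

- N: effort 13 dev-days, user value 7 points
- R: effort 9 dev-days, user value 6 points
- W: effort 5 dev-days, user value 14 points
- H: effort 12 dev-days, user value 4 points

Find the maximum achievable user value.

20

N: effort 13 ≤ 15, user value 7.
W: effort 5 ≤ 15, user value 14.
R + W: effort 9 + 5 = 14 ≤ 15, user value 6 + 14 = 20.
Best is R and W with total user value 20.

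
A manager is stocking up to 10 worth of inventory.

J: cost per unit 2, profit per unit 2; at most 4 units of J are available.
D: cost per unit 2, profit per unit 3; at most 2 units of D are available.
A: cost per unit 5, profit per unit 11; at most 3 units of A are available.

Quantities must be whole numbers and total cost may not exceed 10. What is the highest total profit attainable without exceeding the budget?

22

This is a bounded integer knapsack.
A has the best ratio (11/5); taking only A gives at most 2×11 = 22 (stopped by the cost limit).
Optimal: 2×A: cost 10 ≤ 10, profit 2·11 = 22.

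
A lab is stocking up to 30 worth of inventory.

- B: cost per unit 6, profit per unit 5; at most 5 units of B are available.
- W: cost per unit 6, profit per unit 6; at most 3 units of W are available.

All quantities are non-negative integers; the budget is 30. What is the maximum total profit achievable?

28

This is a bounded integer knapsack.
2×B and 3×W: cost 30 ≤ 30, profit 2·5 + 3·6 = 28.
3×B and 2×W: cost 30 ≤ 30, profit 3·5 + 2·6 = 27.
Best is 28.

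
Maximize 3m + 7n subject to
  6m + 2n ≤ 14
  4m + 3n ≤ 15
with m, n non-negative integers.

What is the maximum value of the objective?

35

(m,n)=(0,5): 6·0+2·5=10≤14, 4·0+3·5=15≤15, objective 35.
(m,n)=(0,4): 6·0+2·4=8≤14, 4·0+3·4=12≤15, objective 28.
Maximum is 35 at (m,n)=(0,5).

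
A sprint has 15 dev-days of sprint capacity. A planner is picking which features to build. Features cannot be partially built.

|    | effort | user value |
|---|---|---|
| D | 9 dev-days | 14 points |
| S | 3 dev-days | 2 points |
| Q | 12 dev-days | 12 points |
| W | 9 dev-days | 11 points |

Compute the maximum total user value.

Allowing fractional choices, the relaxed optimum would be about 21.3, but features are indivisible.
D + S: effort 9 + 3 = 12 ≤ 15, user value 14 + 2 = 16.
D: effort 9 ≤ 15, user value 14.
S + Q: effort 3 + 12 = 15 ≤ 15, user value 2 + 12 = 14.
Best is D and S with total user value 16.

16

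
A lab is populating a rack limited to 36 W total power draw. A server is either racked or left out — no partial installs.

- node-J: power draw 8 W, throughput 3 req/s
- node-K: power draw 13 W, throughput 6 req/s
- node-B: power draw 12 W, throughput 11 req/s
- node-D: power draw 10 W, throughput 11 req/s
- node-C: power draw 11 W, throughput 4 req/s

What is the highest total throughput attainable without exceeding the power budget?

28

Allowing fractional choices, the relaxed optimum would be about 28.4, but servers are indivisible.
node-K + node-B + node-D: power draw 13 + 12 + 10 = 35 ≤ 36, throughput 6 + 11 + 11 = 28.
node-B + node-D + node-C: power draw 12 + 10 + 11 = 33 ≤ 36, throughput 11 + 11 + 4 = 26.
Best is node-K, node-B, and node-D with total throughput 28.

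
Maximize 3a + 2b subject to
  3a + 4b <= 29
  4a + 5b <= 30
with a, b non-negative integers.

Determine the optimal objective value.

(a,b)=(7,0): 3·7+4·0=21≤29, 4·7+5·0=28≤30, objective 21.
(a,b)=(6,1): 3·6+4·1=22≤29, 4·6+5·1=29≤30, objective 20.
(a,b)=(6,0): 3·6+4·0=18≤29, 4·6+5·0=24≤30, objective 18.
The best lattice point is (7,0), giving 21.

21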